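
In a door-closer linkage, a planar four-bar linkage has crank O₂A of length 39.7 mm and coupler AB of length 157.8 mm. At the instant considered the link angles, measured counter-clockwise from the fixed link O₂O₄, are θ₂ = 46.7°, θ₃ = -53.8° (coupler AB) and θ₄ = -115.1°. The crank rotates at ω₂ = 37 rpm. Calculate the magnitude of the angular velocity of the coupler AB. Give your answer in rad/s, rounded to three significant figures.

ω₂ = 3.875 rad/s (from 37 rpm).
Differentiating the loop-closure r₂e^{iθ₂}+r₃e^{iθ₃}=r₁+r₄e^{iθ₄} gives r₂ω₂e^{iθ₂}+r₃ω₃e^{iθ₃}=r₄ω₄e^{iθ₄}.
Eliminating the other unknown: ω₃ = r₂ω₂ sin(θ₄−θ₂) / [r₃ sin(θ₃−θ₄)].
Numerator sine = -0.31233; denominator sine = +0.87715.
Result = 0.0397·3.875·(-0.31233) / (0.1578·(+0.87715)) = -0.34711 rad/s; magnitude 0.34711 rad/s.

0.347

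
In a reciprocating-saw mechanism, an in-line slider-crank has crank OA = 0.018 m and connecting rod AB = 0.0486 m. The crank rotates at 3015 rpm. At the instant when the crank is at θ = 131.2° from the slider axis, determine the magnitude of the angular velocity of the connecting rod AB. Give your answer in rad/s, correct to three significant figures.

80.2

ω = 315.7 rad/s (converted from 3015 rpm).
The rod makes angle φ with the slider axis where L sinφ = r sinθ; differentiating, L cosφ·φ̇ = r ω cosθ.
L cosφ = √(L² − r² sin²θ) = 0.046675 m.
|ω_rod| = r ω |cosθ| / √(L² − r² sin²θ) = 0.018·315.7·0.65869/0.046675 = 80.202 rad/s.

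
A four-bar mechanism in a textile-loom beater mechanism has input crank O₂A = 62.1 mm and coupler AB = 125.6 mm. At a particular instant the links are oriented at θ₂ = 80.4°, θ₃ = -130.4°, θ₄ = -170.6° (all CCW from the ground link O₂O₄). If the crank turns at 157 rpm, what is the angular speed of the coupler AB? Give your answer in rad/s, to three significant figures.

ω₂ = 16.44 rad/s (from 157 rpm).
Differentiating the loop-closure r₂e^{iθ₂}+r₃e^{iθ₃}=r₁+r₄e^{iθ₄} gives r₂ω₂e^{iθ₂}+r₃ω₃e^{iθ₃}=r₄ω₄e^{iθ₄}.
Eliminating the other unknown: ω₃ = r₂ω₂ sin(θ₄−θ₂) / [r₃ sin(θ₃−θ₄)].
Numerator sine = +0.94552; denominator sine = +0.64546.
Result = 0.0621·16.44·(+0.94552) / (0.1256·(+0.64546)) = +11.908 rad/s; magnitude 11.908 rad/s.

11.9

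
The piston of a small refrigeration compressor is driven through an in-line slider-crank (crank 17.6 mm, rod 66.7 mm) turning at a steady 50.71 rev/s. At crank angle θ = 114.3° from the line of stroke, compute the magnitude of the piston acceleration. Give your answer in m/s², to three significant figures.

1050

ω = 2π·50.7 = 318.6 rad/s
x(θ) = r cosθ + √(L² − r² sin²θ); with ω constant, a = ω²·d²x/dθ².
d²x/dθ² = −r cosθ − r²(cos2θ)/√u − r⁴ sin²2θ/(4u^{3/2}),  u = L² − r² sin²θ = 0.00419159 m².
Substituting r = 0.0176 m, L = 0.0667 m, θ = 114.3°: d²x/dθ² = +0.010357 m.
a = ω²·d²x/dθ² = (318.6)²·(+0.010357) = +1051.4 m/s²;  |a| = 1051.4 m/s².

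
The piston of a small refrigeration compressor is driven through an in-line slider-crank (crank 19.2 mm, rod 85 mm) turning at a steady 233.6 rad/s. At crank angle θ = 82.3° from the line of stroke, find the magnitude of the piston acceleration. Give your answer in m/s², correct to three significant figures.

93.5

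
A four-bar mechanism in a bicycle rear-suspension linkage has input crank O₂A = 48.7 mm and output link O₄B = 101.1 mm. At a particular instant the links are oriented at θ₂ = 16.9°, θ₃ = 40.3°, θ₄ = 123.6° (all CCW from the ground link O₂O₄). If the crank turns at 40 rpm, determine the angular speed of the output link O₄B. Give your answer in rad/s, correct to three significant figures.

0.807

ω₂ = 4.189 rad/s (from 40 rpm).
Differentiating the loop-closure r₂e^{iθ₂}+r₃e^{iθ₃}=r₁+r₄e^{iθ₄} gives r₂ω₂e^{iθ₂}+r₃ω₃e^{iθ₃}=r₄ω₄e^{iθ₄}.
Eliminating the other unknown: ω₄ = r₂ω₂ sin(θ₂−θ₃) / [r₄ sin(θ₄−θ₃)].
Numerator sine = -0.39715; denominator sine = +0.99317.
Result = 0.0487·4.189·(-0.39715) / (0.1011·(+0.99317)) = -0.80685 rad/s; magnitude 0.80685 rad/s.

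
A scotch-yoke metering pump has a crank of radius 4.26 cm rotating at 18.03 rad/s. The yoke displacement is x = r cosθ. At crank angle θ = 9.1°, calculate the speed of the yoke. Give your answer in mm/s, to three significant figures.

ω = 18.03 rad/s
x = r cosθ ⇒ ẋ = −rω sinθ.
|v| = rω|sinθ| = 0.0426·18.03·|sin 9.1°| = 0.12148 m/s = 121.48 mm/s.

121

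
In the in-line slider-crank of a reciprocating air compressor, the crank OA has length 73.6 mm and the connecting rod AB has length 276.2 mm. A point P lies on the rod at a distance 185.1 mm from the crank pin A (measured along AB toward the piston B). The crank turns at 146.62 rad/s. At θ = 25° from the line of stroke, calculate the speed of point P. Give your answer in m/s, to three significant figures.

6.21

ω = 146.6 rad/s.  Crank-pin speed |V_A| = rω = 10.791 m/s, perpendicular to OA.
Rod angle: sinφ = −(r/L) sinθ ⇒ φ = -6.466°; ω_rod = −rω cosθ/√(L²−r²sin²θ) = -35.636 rad/s.
V_P = V_A + ω_rod × AP, with AP = 0.1851 m along the rod.
Components: V_Px = −rω sinθ − a·ω_rod·sinφ = -5.3034 m/s;  V_Py = rω cosθ + a·ω_rod·cosφ = +3.2258 m/s.
|V_P| = √(V_Px² + V_Py²) = 6.2074 m/s.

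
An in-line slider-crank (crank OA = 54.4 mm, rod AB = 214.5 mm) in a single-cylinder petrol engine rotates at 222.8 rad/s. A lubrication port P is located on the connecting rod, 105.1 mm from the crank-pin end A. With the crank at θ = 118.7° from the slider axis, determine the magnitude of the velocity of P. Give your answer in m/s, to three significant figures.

ω = 222.8 rad/s.  Crank-pin speed |V_A| = rω = 12.12 m/s, perpendicular to OA.
Rod angle: sinφ = −(r/L) sinθ ⇒ φ = -12.853°; ω_rod = −rω cosθ/√(L²−r²sin²θ) = +27.832 rad/s.
V_P = V_A + ω_rod × AP, with AP = 0.1051 m along the rod.
Components: V_Px = −rω sinθ − a·ω_rod·sinφ = -9.9806 m/s;  V_Py = rω cosθ + a·ω_rod·cosφ = -2.9686 m/s.
|V_P| = √(V_Px² + V_Py²) = 10.413 m/s.

10.4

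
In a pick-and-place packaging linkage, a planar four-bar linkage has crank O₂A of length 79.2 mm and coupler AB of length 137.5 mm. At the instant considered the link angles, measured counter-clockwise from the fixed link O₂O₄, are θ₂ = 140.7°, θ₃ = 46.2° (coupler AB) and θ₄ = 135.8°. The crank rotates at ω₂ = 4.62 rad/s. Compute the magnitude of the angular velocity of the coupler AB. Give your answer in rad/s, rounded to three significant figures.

ω₂ = 4.62 rad/s
Differentiating the loop-closure r₂e^{iθ₂}+r₃e^{iθ₃}=r₁+r₄e^{iθ₄} gives r₂ω₂e^{iθ₂}+r₃ω₃e^{iθ₃}=r₄ω₄e^{iθ₄}.
Eliminating the other unknown: ω₃ = r₂ω₂ sin(θ₄−θ₂) / [r₃ sin(θ₃−θ₄)].
Numerator sine = -0.08542; denominator sine = -0.99998.
Result = 0.0792·4.62·(-0.08542) / (0.1375·(-0.99998)) = +0.22731 rad/s; magnitude 0.22731 rad/s.

0.227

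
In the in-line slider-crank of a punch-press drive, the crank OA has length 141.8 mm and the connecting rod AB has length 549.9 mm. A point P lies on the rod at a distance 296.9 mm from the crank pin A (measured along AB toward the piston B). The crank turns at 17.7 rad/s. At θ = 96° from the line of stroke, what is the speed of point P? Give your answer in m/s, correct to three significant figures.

ω = 17.7 rad/s.  Crank-pin speed |V_A| = rω = 2.5099 m/s, perpendicular to OA.
Rod angle: sinφ = −(r/L) sinθ ⇒ φ = -14.860°; ω_rod = −rω cosθ/√(L²−r²sin²θ) = +0.4936 rad/s.
V_P = V_A + ω_rod × AP, with AP = 0.2969 m along the rod.
Components: V_Px = −rω sinθ − a·ω_rod·sinφ = -2.4585 m/s;  V_Py = rω cosθ + a·ω_rod·cosφ = -0.1207 m/s.
|V_P| = √(V_Px² + V_Py²) = 2.4615 m/s.

2.46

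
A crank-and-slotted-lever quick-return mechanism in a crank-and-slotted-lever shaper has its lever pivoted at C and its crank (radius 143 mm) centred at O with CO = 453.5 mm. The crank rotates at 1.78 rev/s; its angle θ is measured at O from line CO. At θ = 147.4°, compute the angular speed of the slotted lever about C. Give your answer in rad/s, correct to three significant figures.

3.27

ω = 11.18 rad/s (from 1.78 rev/s).
Crank pin A relative to C: A = (d + r cosθ, r sinθ); lever angle φ = atan2(r sinθ, d + r cosθ).
Differentiating tanφ: φ̇ = rω(d cosθ + r)/(d² + r² + 2dr cosθ).
d² + r² + 2dr cosθ = |CA|² = 0.116844 m²;  d cosθ + r = -0.23905 m.
|ω_lever| = |0.143·11.18·-0.23905| / 0.116844 = 3.2721 rad/s.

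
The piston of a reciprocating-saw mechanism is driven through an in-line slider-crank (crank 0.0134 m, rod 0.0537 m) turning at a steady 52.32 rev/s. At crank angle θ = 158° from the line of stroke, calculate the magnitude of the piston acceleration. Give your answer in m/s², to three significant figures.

1080

ω = 2π·52.3 = 328.7 rad/s
x(θ) = r cosθ + √(L² − r² sin²θ); with ω constant, a = ω²·d²x/dθ².
d²x/dθ² = −r cosθ − r²(cos2θ)/√u − r⁴ sin²2θ/(4u^{3/2}),  u = L² − r² sin²θ = 0.00285849 m².
Substituting r = 0.0134 m, L = 0.0537 m, θ = 158°: d²x/dθ² = +0.0099829 m.
a = ω²·d²x/dθ² = (328.7)²·(+0.0099829) = +1078.8 m/s²;  |a| = 1078.8 m/s².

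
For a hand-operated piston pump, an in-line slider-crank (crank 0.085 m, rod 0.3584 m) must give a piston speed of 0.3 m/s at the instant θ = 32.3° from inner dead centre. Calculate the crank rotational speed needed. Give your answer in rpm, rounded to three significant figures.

52.5

For an in-line slider-crank, |v_piston| = rω|sinθ|·[1 + r cosθ/√(L² − r² sin²θ)].
With r = 0.085 m, L = 0.3584 m, θ = 32.3°: the bracketed kinematic factor |dx/dθ| = 0.054599 m.
ω = v/|dx/dθ| = 0.3/0.054599 = 5.4946 rad/s.
N = 60ω/(2π) = 52.469 rpm.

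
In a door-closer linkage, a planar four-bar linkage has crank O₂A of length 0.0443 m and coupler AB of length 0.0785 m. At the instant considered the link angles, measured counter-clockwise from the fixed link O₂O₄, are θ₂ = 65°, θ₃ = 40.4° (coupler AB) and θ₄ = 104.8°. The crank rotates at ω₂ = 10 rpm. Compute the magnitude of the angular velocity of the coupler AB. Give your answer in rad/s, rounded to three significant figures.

ω₂ = 1.047 rad/s (from 10 rpm).
Differentiating the loop-closure r₂e^{iθ₂}+r₃e^{iθ₃}=r₁+r₄e^{iθ₄} gives r₂ω₂e^{iθ₂}+r₃ω₃e^{iθ₃}=r₄ω₄e^{iθ₄}.
Eliminating the other unknown: ω₃ = r₂ω₂ sin(θ₄−θ₂) / [r₃ sin(θ₃−θ₄)].
Numerator sine = +0.64011; denominator sine = -0.90183.
Result = 0.0443·1.047·(+0.64011) / (0.0785·(-0.90183)) = -0.41946 rad/s; magnitude 0.41946 rad/s.

0.419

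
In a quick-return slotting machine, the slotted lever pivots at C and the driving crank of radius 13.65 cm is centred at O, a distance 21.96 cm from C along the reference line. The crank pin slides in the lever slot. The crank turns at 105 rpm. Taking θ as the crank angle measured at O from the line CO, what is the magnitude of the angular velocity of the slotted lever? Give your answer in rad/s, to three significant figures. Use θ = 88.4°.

ω = 11 rad/s (from 105 rpm).
Crank pin A relative to C: A = (d + r cosθ, r sinθ); lever angle φ = atan2(r sinθ, d + r cosθ).
Differentiating tanφ: φ̇ = rω(d cosθ + r)/(d² + r² + 2dr cosθ).
d² + r² + 2dr cosθ = |CA|² = 0.0685303 m²;  d cosθ + r = +0.14263 m.
|ω_lever| = |0.1365·11·+0.14263| / 0.0685303 = 3.1238 rad/s.

3.12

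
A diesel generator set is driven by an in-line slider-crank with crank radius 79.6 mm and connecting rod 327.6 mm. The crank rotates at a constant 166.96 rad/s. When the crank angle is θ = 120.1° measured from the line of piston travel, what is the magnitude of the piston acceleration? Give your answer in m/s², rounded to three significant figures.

1380

ω = 167 rad/s
x(θ) = r cosθ + √(L² − r² sin²θ); with ω constant, a = ω²·d²x/dθ².
d²x/dθ² = −r cosθ − r²(cos2θ)/√u − r⁴ sin²2θ/(4u^{3/2}),  u = L² − r² sin²θ = 0.102579 m².
Substituting r = 0.0796 m, L = 0.3276 m, θ = 120.1°: d²x/dθ² = +0.049522 m.
a = ω²·d²x/dθ² = (167)²·(+0.049522) = +1380.5 m/s²;  |a| = 1380.5 m/s².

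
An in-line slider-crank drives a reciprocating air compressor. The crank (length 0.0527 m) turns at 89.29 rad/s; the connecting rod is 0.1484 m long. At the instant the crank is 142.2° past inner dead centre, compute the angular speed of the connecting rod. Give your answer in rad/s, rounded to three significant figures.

25.7

ω = 89.29 rad/s
The rod makes angle φ with the slider axis where L sinφ = r sinθ; differentiating, L cosφ·φ̇ = r ω cosθ.
L cosφ = √(L² − r² sin²θ) = 0.14484 m.
|ω_rod| = r ω |cosθ| / √(L² − r² sin²θ) = 0.0527·89.29·0.79016/0.14484 = 25.67 rad/s.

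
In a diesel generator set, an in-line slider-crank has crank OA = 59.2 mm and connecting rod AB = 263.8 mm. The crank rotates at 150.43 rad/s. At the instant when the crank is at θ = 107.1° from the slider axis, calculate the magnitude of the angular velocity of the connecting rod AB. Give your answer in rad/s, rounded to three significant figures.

ω = 150.4 rad/s
The rod makes angle φ with the slider axis where L sinφ = r sinθ; differentiating, L cosφ·φ̇ = r ω cosθ.
L cosφ = √(L² − r² sin²θ) = 0.25766 m.
|ω_rod| = r ω |cosθ| / √(L² − r² sin²θ) = 0.0592·150.4·0.29404/0.25766 = 10.163 rad/s.

10.2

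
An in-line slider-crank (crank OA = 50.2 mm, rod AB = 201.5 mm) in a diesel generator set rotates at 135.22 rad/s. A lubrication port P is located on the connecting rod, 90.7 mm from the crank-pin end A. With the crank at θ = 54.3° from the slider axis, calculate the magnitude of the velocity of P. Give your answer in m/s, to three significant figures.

ω = 135.2 rad/s.  Crank-pin speed |V_A| = rω = 6.788 m/s, perpendicular to OA.
Rod angle: sinφ = −(r/L) sinθ ⇒ φ = -11.672°; ω_rod = −rω cosθ/√(L²−r²sin²θ) = -20.073 rad/s.
V_P = V_A + ω_rod × AP, with AP = 0.0907 m along the rod.
Components: V_Px = −rω sinθ − a·ω_rod·sinφ = -5.8808 m/s;  V_Py = rω cosθ + a·ω_rod·cosφ = +2.1781 m/s.
|V_P| = √(V_Px² + V_Py²) = 6.2712 m/s.

6.27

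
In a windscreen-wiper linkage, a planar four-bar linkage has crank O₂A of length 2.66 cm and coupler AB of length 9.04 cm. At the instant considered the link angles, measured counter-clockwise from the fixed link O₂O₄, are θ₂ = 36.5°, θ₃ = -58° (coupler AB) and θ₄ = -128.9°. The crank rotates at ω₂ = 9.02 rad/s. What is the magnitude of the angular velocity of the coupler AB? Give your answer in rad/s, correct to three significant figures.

ω₂ = 9.02 rad/s
Differentiating the loop-closure r₂e^{iθ₂}+r₃e^{iθ₃}=r₁+r₄e^{iθ₄} gives r₂ω₂e^{iθ₂}+r₃ω₃e^{iθ₃}=r₄ω₄e^{iθ₄}.
Eliminating the other unknown: ω₃ = r₂ω₂ sin(θ₄−θ₂) / [r₃ sin(θ₃−θ₄)].
Numerator sine = -0.25207; denominator sine = +0.94495.
Result = 0.0266·9.02·(-0.25207) / (0.0904·(+0.94495)) = -0.708 rad/s; magnitude 0.708 rad/s.

0.708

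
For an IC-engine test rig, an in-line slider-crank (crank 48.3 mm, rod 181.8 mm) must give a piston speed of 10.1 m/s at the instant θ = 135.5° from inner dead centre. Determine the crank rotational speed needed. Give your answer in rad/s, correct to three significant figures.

370

For an in-line slider-crank, |v_piston| = rω|sinθ|·[1 + r cosθ/√(L² − r² sin²θ)].
With r = 0.0483 m, L = 0.1818 m, θ = 135.5°: the bracketed kinematic factor |dx/dθ| = 0.027325 m.
ω = v/|dx/dθ| = 10.1/0.027325 = 369.63 rad/s.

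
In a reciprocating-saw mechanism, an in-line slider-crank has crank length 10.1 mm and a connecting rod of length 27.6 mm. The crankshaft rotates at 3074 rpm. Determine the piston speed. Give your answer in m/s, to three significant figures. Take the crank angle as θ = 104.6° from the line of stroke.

ω = 2π·3074/60 = 321.9 rad/s
For an in-line slider-crank, x = r cosθ + √(L² − r² sin²θ), so v = −rω sinθ·[1 + r cosθ/√(L² − r² sin²θ)].
With r = 0.0101 m, L = 0.0276 m, θ = 104.6°: √(L² − r² sin²θ) = 0.025811 m.
v = −0.0101·321.9·0.96771·[1 + 0.0101·-0.25207/0.025811] = -2.836 m/s.
|v| = 2.836 m/s.

2.84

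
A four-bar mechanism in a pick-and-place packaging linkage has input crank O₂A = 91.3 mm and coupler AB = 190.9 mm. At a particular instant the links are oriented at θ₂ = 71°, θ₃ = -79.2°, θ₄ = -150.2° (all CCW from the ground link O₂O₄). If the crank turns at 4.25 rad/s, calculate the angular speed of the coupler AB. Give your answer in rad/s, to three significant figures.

1.42

ω₂ = 4.25 rad/s
Differentiating the loop-closure r₂e^{iθ₂}+r₃e^{iθ₃}=r₁+r₄e^{iθ₄} gives r₂ω₂e^{iθ₂}+r₃ω₃e^{iθ₃}=r₄ω₄e^{iθ₄}.
Eliminating the other unknown: ω₃ = r₂ω₂ sin(θ₄−θ₂) / [r₃ sin(θ₃−θ₄)].
Numerator sine = +0.65869; denominator sine = +0.94552.
Result = 0.0913·4.25·(+0.65869) / (0.1909·(+0.94552)) = +1.416 rad/s; magnitude 1.416 rad/s.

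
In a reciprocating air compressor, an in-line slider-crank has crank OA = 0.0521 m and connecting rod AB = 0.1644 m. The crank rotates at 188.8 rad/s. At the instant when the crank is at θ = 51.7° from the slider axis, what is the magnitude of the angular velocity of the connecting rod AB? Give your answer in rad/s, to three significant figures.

ω = 188.8 rad/s
The rod makes angle φ with the slider axis where L sinφ = r sinθ; differentiating, L cosφ·φ̇ = r ω cosθ.
L cosφ = √(L² − r² sin²θ) = 0.15923 m.
|ω_rod| = r ω |cosθ| / √(L² − r² sin²θ) = 0.0521·188.8·0.61978/0.15923 = 38.286 rad/s.

38.3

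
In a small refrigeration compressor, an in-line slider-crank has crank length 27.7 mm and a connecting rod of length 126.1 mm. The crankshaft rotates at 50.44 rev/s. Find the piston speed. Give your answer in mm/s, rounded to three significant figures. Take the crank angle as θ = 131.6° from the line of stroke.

5590

ω = 2π·50.4 = 316.9 rad/s
For an in-line slider-crank, x = r cosθ + √(L² − r² sin²θ), so v = −rω sinθ·[1 + r cosθ/√(L² − r² sin²θ)].
With r = 0.0277 m, L = 0.1261 m, θ = 131.6°: √(L² − r² sin²θ) = 0.12439 m.
v = −0.0277·316.9·0.74780·[1 + 0.0277·-0.66393/0.12439] = -5.5942 m/s.
|v| = 5.5942 m/s = 5594.2 mm/s.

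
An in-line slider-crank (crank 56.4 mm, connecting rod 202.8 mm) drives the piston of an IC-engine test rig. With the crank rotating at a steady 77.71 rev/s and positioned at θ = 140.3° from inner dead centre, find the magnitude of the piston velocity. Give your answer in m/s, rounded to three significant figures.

13.8

ω = 2π·77.7 = 488.3 rad/s
For an in-line slider-crank, x = r cosθ + √(L² − r² sin²θ), so v = −rω sinθ·[1 + r cosθ/√(L² − r² sin²θ)].
With r = 0.0564 m, L = 0.2028 m, θ = 140.3°: √(L² − r² sin²θ) = 0.19957 m.
v = −0.0564·488.3·0.63877·[1 + 0.0564·-0.76940/0.19957] = -13.766 m/s.
|v| = 13.766 m/s.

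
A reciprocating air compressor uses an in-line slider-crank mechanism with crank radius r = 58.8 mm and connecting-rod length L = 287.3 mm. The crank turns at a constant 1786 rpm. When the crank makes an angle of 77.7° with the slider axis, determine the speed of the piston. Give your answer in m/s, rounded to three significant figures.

ω = 2π·1786/60 = 187 rad/s
For an in-line slider-crank, x = r cosθ + √(L² − r² sin²θ), so v = −rω sinθ·[1 + r cosθ/√(L² − r² sin²θ)].
With r = 0.0588 m, L = 0.2873 m, θ = 77.7°: √(L² − r² sin²θ) = 0.2815 m.
v = −0.0588·187·0.97705·[1 + 0.0588·0.21303/0.2815] = -11.223 m/s.
|v| = 11.223 m/s.

11.2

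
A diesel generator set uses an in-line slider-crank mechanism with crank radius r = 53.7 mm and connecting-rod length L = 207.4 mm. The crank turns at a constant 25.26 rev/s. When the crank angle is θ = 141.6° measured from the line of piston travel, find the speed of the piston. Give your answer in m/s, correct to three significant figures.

ω = 2π·25.3 = 158.7 rad/s
For an in-line slider-crank, x = r cosθ + √(L² − r² sin²θ), so v = −rω sinθ·[1 + r cosθ/√(L² − r² sin²θ)].
With r = 0.0537 m, L = 0.2074 m, θ = 141.6°: √(L² − r² sin²θ) = 0.2047 m.
v = −0.0537·158.7·0.62115·[1 + 0.0537·-0.78369/0.2047] = -4.2056 m/s.
|v| = 4.2056 m/s.

4.21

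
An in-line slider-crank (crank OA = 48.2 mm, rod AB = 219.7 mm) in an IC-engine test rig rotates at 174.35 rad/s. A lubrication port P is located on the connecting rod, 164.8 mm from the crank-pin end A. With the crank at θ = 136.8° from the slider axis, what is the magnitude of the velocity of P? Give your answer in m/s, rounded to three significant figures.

5.28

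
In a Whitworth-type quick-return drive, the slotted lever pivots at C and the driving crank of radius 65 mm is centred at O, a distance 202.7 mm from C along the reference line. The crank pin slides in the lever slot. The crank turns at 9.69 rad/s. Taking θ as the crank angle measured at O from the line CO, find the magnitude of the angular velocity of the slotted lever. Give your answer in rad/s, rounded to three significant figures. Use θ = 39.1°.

ω = 9.69 rad/s
Crank pin A relative to C: A = (d + r cosθ, r sinθ); lever angle φ = atan2(r sinθ, d + r cosθ).
Differentiating tanφ: φ̇ = rω(d cosθ + r)/(d² + r² + 2dr cosθ).
d² + r² + 2dr cosθ = |CA|² = 0.0657619 m²;  d cosθ + r = +0.2223 m.
|ω_lever| = |0.065·9.69·+0.2223| / 0.0657619 = 2.1292 rad/s.

2.13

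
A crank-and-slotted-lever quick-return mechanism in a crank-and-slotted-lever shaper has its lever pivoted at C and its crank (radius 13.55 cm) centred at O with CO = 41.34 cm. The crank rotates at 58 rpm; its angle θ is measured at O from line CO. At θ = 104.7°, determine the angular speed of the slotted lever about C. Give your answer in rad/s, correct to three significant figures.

0.157

ω = 6.074 rad/s (from 58 rpm).
Crank pin A relative to C: A = (d + r cosθ, r sinθ); lever angle φ = atan2(r sinθ, d + r cosθ).
Differentiating tanφ: φ̇ = rω(d cosθ + r)/(d² + r² + 2dr cosθ).
d² + r² + 2dr cosθ = |CA|² = 0.160831 m²;  d cosθ + r = +0.030596 m.
|ω_lever| = |0.1355·6.074·+0.030596| / 0.160831 = 0.15657 rad/s.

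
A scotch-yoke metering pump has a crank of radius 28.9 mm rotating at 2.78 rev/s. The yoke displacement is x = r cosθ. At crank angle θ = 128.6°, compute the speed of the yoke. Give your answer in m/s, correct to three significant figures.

0.395

ω = 17.47 rad/s (from 2.78 rev/s).
x = r cosθ ⇒ ẋ = −rω sinθ.
|v| = rω|sinθ| = 0.0289·17.47·|sin 128.6°| = 0.39451 m/s.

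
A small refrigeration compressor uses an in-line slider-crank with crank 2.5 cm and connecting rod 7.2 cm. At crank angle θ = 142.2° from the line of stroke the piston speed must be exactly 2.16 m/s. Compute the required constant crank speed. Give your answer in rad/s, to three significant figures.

For an in-line slider-crank, |v_piston| = rω|sinθ|·[1 + r cosθ/√(L² − r² sin²θ)].
With r = 0.025 m, L = 0.072 m, θ = 142.2°: the bracketed kinematic factor |dx/dθ| = 0.01102 m.
ω = v/|dx/dθ| = 2.16/0.01102 = 196 rad/s.

196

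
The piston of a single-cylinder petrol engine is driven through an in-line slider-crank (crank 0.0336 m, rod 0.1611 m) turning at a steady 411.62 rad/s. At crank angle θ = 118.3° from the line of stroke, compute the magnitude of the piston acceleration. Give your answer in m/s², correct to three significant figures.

3350

ω = 411.6 rad/s
x(θ) = r cosθ + √(L² − r² sin²θ); with ω constant, a = ω²·d²x/dθ².
d²x/dθ² = −r cosθ − r²(cos2θ)/√u − r⁴ sin²2θ/(4u^{3/2}),  u = L² − r² sin²θ = 0.025078 m².
Substituting r = 0.0336 m, L = 0.1611 m, θ = 118.3°: d²x/dθ² = +0.019798 m.
a = ω²·d²x/dθ² = (411.6)²·(+0.019798) = +3354.4 m/s²;  |a| = 3354.4 m/s².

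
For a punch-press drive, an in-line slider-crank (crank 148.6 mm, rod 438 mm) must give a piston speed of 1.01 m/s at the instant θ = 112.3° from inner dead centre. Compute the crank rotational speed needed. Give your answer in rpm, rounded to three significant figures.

For an in-line slider-crank, |v_piston| = rω|sinθ|·[1 + r cosθ/√(L² − r² sin²θ)].
With r = 0.1486 m, L = 0.438 m, θ = 112.3°: the bracketed kinematic factor |dx/dθ| = 0.11884 m.
ω = v/|dx/dθ| = 1.01/0.11884 = 8.4985 rad/s.
N = 60ω/(2π) = 81.155 rpm.

81.2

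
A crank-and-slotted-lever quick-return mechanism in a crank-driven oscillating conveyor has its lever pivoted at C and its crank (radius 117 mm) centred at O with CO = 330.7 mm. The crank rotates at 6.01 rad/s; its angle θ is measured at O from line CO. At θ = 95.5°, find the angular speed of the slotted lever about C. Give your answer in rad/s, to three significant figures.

0.519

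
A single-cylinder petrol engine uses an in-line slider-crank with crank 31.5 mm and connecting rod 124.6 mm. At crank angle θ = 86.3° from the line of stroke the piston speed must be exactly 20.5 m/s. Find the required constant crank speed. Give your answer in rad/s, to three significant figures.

641

For an in-line slider-crank, |v_piston| = rω|sinθ|·[1 + r cosθ/√(L² − r² sin²θ)].
With r = 0.0315 m, L = 0.1246 m, θ = 86.3°: the bracketed kinematic factor |dx/dθ| = 0.031964 m.
ω = v/|dx/dθ| = 20.5/0.031964 = 641.34 rad/s.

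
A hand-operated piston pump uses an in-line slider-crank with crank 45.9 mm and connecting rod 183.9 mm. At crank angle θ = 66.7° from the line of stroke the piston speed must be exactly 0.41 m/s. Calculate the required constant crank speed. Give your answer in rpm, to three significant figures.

84.3

For an in-line slider-crank, |v_piston| = rω|sinθ|·[1 + r cosθ/√(L² − r² sin²θ)].
With r = 0.0459 m, L = 0.1839 m, θ = 66.7°: the bracketed kinematic factor |dx/dθ| = 0.046432 m.
ω = v/|dx/dθ| = 0.41/0.046432 = 8.83 rad/s.
N = 60ω/(2π) = 84.321 rpm.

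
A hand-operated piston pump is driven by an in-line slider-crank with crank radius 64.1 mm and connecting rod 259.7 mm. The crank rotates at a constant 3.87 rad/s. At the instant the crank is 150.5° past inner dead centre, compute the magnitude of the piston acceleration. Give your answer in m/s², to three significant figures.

ω = 3.87 rad/s
x(θ) = r cosθ + √(L² − r² sin²θ); with ω constant, a = ω²·d²x/dθ².
d²x/dθ² = −r cosθ − r²(cos2θ)/√u − r⁴ sin²2θ/(4u^{3/2}),  u = L² − r² sin²θ = 0.0664478 m².
Substituting r = 0.0641 m, L = 0.2597 m, θ = 150.5°: d²x/dθ² = +0.047399 m.
a = ω²·d²x/dθ² = (3.87)²·(+0.047399) = +0.70989 m/s²;  |a| = 0.70989 m/s².

0.710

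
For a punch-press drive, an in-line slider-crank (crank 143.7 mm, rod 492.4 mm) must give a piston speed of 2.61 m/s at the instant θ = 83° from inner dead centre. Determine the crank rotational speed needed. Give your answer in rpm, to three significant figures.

For an in-line slider-crank, |v_piston| = rω|sinθ|·[1 + r cosθ/√(L² − r² sin²θ)].
With r = 0.1437 m, L = 0.4924 m, θ = 83°: the bracketed kinematic factor |dx/dθ| = 0.14793 m.
ω = v/|dx/dθ| = 2.61/0.14793 = 17.644 rad/s.
N = 60ω/(2π) = 168.48 rpm.

168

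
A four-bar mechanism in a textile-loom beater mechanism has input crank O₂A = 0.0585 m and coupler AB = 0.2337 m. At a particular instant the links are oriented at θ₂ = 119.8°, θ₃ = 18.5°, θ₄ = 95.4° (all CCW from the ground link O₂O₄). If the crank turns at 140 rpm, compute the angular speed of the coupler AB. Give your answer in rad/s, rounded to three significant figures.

ω₂ = 14.66 rad/s (from 140 rpm).
Differentiating the loop-closure r₂e^{iθ₂}+r₃e^{iθ₃}=r₁+r₄e^{iθ₄} gives r₂ω₂e^{iθ₂}+r₃ω₃e^{iθ₃}=r₄ω₄e^{iθ₄}.
Eliminating the other unknown: ω₃ = r₂ω₂ sin(θ₄−θ₂) / [r₃ sin(θ₃−θ₄)].
Numerator sine = -0.41310; denominator sine = -0.97398.
Result = 0.0585·14.66·(-0.41310) / (0.2337·(-0.97398)) = +1.5566 rad/s; magnitude 1.5566 rad/s.

1.56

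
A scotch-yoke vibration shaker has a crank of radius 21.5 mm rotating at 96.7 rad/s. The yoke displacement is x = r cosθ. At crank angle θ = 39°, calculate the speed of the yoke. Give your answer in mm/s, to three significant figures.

1310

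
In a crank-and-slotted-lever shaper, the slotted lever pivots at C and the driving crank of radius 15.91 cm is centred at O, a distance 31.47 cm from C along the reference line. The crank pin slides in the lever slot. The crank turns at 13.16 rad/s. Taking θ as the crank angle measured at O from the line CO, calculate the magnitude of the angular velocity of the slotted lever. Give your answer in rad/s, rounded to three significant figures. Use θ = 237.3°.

0.325

ω = 13.16 rad/s
Crank pin A relative to C: A = (d + r cosθ, r sinθ); lever angle φ = atan2(r sinθ, d + r cosθ).
Differentiating tanφ: φ̇ = rω(d cosθ + r)/(d² + r² + 2dr cosθ).
d² + r² + 2dr cosθ = |CA|² = 0.0702506 m²;  d cosθ + r = -0.010914 m.
|ω_lever| = |0.1591·13.16·-0.010914| / 0.0702506 = 0.32527 rad/s.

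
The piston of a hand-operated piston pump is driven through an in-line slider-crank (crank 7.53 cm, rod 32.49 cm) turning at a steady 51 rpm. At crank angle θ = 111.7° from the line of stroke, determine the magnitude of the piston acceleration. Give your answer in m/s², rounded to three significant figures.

1.16

ω = 2π·51/60 = 5.341 rad/s
x(θ) = r cosθ + √(L² − r² sin²θ); with ω constant, a = ω²·d²x/dθ².
d²x/dθ² = −r cosθ − r²(cos2θ)/√u − r⁴ sin²2θ/(4u^{3/2}),  u = L² − r² sin²θ = 0.100665 m².
Substituting r = 0.0753 m, L = 0.3249 m, θ = 111.7°: d²x/dθ² = +0.040708 m.
a = ω²·d²x/dθ² = (5.341)²·(+0.040708) = +1.1611 m/s²;  |a| = 1.1611 m/s².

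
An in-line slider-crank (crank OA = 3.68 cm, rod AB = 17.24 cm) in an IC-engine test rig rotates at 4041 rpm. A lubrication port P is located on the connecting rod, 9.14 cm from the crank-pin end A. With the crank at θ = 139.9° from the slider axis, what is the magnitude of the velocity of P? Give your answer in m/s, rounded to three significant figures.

ω = 423.2 rad/s.  Crank-pin speed |V_A| = rω = 15.573 m/s, perpendicular to OA.
Rod angle: sinφ = −(r/L) sinθ ⇒ φ = -7.903°; ω_rod = −rω cosθ/√(L²−r²sin²θ) = +69.757 rad/s.
V_P = V_A + ω_rod × AP, with AP = 0.0914 m along the rod.
Components: V_Px = −rω sinθ − a·ω_rod·sinφ = -9.1541 m/s;  V_Py = rω cosθ + a·ω_rod·cosφ = -5.5967 m/s.
|V_P| = √(V_Px² + V_Py²) = 10.729 m/s.

10.7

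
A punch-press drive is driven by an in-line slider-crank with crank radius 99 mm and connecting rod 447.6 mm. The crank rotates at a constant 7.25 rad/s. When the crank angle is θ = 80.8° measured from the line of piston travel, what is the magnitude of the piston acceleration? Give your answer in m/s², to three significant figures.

ω = 7.25 rad/s
x(θ) = r cosθ + √(L² − r² sin²θ); with ω constant, a = ω²·d²x/dθ².
d²x/dθ² = −r cosθ − r²(cos2θ)/√u − r⁴ sin²2θ/(4u^{3/2}),  u = L² − r² sin²θ = 0.190795 m².
Substituting r = 0.099 m, L = 0.4476 m, θ = 80.8°: d²x/dθ² = +0.0054341 m.
a = ω²·d²x/dθ² = (7.25)²·(+0.0054341) = +0.28563 m/s²;  |a| = 0.28563 m/s².

0.286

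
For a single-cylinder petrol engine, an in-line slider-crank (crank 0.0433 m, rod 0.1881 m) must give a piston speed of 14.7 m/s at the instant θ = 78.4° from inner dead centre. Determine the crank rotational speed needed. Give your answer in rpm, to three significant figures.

3160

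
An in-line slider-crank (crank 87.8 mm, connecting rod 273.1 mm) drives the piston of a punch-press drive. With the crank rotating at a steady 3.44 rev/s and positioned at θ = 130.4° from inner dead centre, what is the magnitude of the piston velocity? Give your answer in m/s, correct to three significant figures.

1.13

ω = 2π·3.44 = 21.61 rad/s
For an in-line slider-crank, x = r cosθ + √(L² − r² sin²θ), so v = −rω sinθ·[1 + r cosθ/√(L² − r² sin²θ)].
With r = 0.0878 m, L = 0.2731 m, θ = 130.4°: √(L² − r² sin²θ) = 0.26479 m.
v = −0.0878·21.61·0.76154·[1 + 0.0878·-0.64812/0.26479] = -1.1346 m/s.
|v| = 1.1346 m/s.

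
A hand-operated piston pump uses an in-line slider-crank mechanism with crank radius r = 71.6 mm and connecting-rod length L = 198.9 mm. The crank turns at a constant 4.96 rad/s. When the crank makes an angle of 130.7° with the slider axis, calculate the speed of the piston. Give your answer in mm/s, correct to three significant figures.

204

ω = 4.96 rad/s
For an in-line slider-crank, x = r cosθ + √(L² − r² sin²θ), so v = −rω sinθ·[1 + r cosθ/√(L² − r² sin²θ)].
With r = 0.0716 m, L = 0.1989 m, θ = 130.7°: √(L² − r² sin²θ) = 0.19135 m.
v = −0.0716·4.96·0.75813·[1 + 0.0716·-0.65210/0.19135] = -0.20354 m/s.
|v| = 0.20354 m/s = 203.54 mm/s.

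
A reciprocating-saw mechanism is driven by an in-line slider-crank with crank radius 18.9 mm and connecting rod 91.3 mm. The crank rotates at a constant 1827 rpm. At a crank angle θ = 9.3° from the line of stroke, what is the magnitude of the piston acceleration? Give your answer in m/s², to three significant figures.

ω = 2π·1827/60 = 191.3 rad/s
x(θ) = r cosθ + √(L² − r² sin²θ); with ω constant, a = ω²·d²x/dθ².
d²x/dθ² = −r cosθ − r²(cos2θ)/√u − r⁴ sin²2θ/(4u^{3/2}),  u = L² − r² sin²θ = 0.00832636 m².
Substituting r = 0.0189 m, L = 0.0913 m, θ = 9.3°: d²x/dθ² = -0.022366 m.
a = ω²·d²x/dθ² = (191.3)²·(-0.022366) = -818.7 m/s²;  |a| = 818.7 m/s².

819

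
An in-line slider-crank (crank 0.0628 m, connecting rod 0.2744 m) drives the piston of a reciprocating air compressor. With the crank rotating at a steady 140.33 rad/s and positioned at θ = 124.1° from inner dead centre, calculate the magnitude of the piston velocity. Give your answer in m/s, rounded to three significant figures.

6.34

ω = 140.3 rad/s
For an in-line slider-crank, x = r cosθ + √(L² − r² sin²θ), so v = −rω sinθ·[1 + r cosθ/√(L² − r² sin²θ)].
With r = 0.0628 m, L = 0.2744 m, θ = 124.1°: √(L² − r² sin²θ) = 0.26943 m.
v = −0.0628·140.3·0.82806·[1 + 0.0628·-0.56064/0.26943] = -6.3439 m/s.
|v| = 6.3439 m/s.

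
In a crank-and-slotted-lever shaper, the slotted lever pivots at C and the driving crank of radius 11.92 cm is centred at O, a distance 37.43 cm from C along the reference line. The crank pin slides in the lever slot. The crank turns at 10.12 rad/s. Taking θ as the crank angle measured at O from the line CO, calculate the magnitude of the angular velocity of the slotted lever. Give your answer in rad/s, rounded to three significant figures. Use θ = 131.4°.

ω = 10.12 rad/s
Crank pin A relative to C: A = (d + r cosθ, r sinθ); lever angle φ = atan2(r sinθ, d + r cosθ).
Differentiating tanφ: φ̇ = rω(d cosθ + r)/(d² + r² + 2dr cosθ).
d² + r² + 2dr cosθ = |CA|² = 0.0952982 m²;  d cosθ + r = -0.12833 m.
|ω_lever| = |0.1192·10.12·-0.12833| / 0.0952982 = 1.6244 rad/s.

1.62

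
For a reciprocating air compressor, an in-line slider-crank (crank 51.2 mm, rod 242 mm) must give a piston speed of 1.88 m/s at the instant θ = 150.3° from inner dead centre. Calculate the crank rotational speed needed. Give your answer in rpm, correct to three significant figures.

For an in-line slider-crank, |v_piston| = rω|sinθ|·[1 + r cosθ/√(L² − r² sin²θ)].
With r = 0.0512 m, L = 0.242 m, θ = 150.3°: the bracketed kinematic factor |dx/dθ| = 0.02068 m.
ω = v/|dx/dθ| = 1.88/0.02068 = 90.91 rad/s.
N = 60ω/(2π) = 868.13 rpm.

868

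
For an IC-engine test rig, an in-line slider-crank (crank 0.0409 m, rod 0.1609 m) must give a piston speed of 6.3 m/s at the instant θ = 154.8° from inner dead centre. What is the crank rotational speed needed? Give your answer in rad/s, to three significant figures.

471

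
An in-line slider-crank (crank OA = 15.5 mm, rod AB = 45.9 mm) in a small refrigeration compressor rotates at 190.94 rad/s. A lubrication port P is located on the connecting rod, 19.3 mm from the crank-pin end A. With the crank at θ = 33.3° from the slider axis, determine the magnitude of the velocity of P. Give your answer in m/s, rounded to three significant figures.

ω = 190.9 rad/s.  Crank-pin speed |V_A| = rω = 2.9596 m/s, perpendicular to OA.
Rod angle: sinφ = −(r/L) sinθ ⇒ φ = -10.684°; ω_rod = −rω cosθ/√(L²−r²sin²θ) = -54.843 rad/s.
V_P = V_A + ω_rod × AP, with AP = 0.0193 m along the rod.
Components: V_Px = −rω sinθ − a·ω_rod·sinφ = -1.8211 m/s;  V_Py = rω cosθ + a·ω_rod·cosφ = +1.4335 m/s.
|V_P| = √(V_Px² + V_Py²) = 2.3176 m/s.

2.32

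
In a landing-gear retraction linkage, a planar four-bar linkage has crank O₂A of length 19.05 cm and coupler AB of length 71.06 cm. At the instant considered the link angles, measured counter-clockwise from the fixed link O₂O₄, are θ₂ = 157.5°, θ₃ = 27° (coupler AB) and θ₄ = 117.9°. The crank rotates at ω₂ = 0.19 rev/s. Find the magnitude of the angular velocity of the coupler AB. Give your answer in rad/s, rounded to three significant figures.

ω₂ = 1.194 rad/s (from 0.19 rev/s).
Differentiating the loop-closure r₂e^{iθ₂}+r₃e^{iθ₃}=r₁+r₄e^{iθ₄} gives r₂ω₂e^{iθ₂}+r₃ω₃e^{iθ₃}=r₄ω₄e^{iθ₄}.
Eliminating the other unknown: ω₃ = r₂ω₂ sin(θ₄−θ₂) / [r₃ sin(θ₃−θ₄)].
Numerator sine = -0.63742; denominator sine = -0.99988.
Result = 0.1905·1.194·(-0.63742) / (0.7106·(-0.99988)) = +0.20403 rad/s; magnitude 0.20403 rad/s.

0.204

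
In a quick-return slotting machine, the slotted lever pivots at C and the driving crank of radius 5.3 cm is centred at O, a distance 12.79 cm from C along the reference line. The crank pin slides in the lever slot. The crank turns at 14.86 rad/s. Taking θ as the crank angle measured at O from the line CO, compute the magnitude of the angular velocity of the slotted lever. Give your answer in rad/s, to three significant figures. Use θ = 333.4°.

ω = 14.86 rad/s
Crank pin A relative to C: A = (d + r cosθ, r sinθ); lever angle φ = atan2(r sinθ, d + r cosθ).
Differentiating tanφ: φ̇ = rω(d cosθ + r)/(d² + r² + 2dr cosθ).
d² + r² + 2dr cosθ = |CA|² = 0.0312898 m²;  d cosθ + r = +0.16736 m.
|ω_lever| = |0.053·14.86·+0.16736| / 0.0312898 = 4.2126 rad/s.

4.21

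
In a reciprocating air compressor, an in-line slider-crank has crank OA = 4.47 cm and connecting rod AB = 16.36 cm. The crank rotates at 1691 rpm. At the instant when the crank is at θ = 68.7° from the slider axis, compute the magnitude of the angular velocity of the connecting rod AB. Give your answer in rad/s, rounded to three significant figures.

18.2

ω = 177.1 rad/s (converted from 1691 rpm).
The rod makes angle φ with the slider axis where L sinφ = r sinθ; differentiating, L cosφ·φ̇ = r ω cosθ.
L cosφ = √(L² − r² sin²θ) = 0.15821 m.
|ω_rod| = r ω |cosθ| / √(L² − r² sin²θ) = 0.0447·177.1·0.36325/0.15821 = 18.174 rad/s.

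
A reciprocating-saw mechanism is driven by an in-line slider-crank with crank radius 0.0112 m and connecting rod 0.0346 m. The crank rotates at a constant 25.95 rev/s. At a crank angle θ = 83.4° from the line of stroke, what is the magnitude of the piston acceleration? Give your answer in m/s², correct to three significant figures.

64.7

ω = 2π·25.9 = 163 rad/s
x(θ) = r cosθ + √(L² − r² sin²θ); with ω constant, a = ω²·d²x/dθ².
d²x/dθ² = −r cosθ − r²(cos2θ)/√u − r⁴ sin²2θ/(4u^{3/2}),  u = L² − r² sin²θ = 0.00107338 m².
Substituting r = 0.0112 m, L = 0.0346 m, θ = 83.4°: d²x/dθ² = +0.0024345 m.
a = ω²·d²x/dθ² = (163)²·(+0.0024345) = +64.72 m/s²;  |a| = 64.72 m/s².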